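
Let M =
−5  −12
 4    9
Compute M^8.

[[−19679, −39360], [13120, 26241]]

tr M = 4 and det M = 3, so the characteristic polynomial is λ² − (4)λ + (3) with roots 1 and 3.
Eigenvectors give P = [[−2, −3], [1, 2]] with P⁻¹ = [[−2, −3], [1, 2]], and M = P·diag(1, 3)·P⁻¹.
Then M^8 = P·diag(1, 6561)·P⁻¹ = [[−2, −19683], [1, 13122]] · [[−2, −3], [1, 2]] = [[−19679, −39360], [13120, 26241]].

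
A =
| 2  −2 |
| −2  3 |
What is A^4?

A^2 = [[8, −10], [−10, 13]]
A^3 = [[36, −46], [−46, 59]]
A^4 = [[164, −210], [−210, 269]]

[[164, −210], [−210, 269]]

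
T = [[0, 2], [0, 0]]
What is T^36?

T is strictly triangular, hence nilpotent: T^2 = 0, so T^36 = 0.

[[0, 0], [0, 0]]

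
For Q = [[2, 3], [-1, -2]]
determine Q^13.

Q² = I (check: tr Q = 0 and det Q = -1), so Q^13 = Q since 13 is odd.

[[2, 3], [-1, -2]]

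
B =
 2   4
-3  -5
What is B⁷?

tr B = -3 and det B = 2, so the characteristic polynomial is λ² − (-3)λ + (2) with roots -1 and -2.
Eigenvectors give P = [[4, -1], [-3, 1]] with P⁻¹ = [[1, 1], [3, 4]], and B = P·diag(-1, -2)·P⁻¹.
Then B⁷ = P·diag(-1, -128)·P⁻¹ = [[-4, 128], [3, -128]] · [[1, 1], [3, 4]] = [[380, 508], [-381, -509]].

[[380, 508], [-381, -509]]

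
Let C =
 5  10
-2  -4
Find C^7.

[[5, 10], [-2, -4]]

C² = C (a projection; rank 1, trace 1), so C^7 = C.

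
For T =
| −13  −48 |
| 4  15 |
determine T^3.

[[−85, −336], [28, 111]]

tr T = 2 and det T = −3, so the characteristic polynomial is λ² − (2)λ + (−3) with roots −1 and 3.
Eigenvectors give P = [[4, −3], [−1, 1]] with P⁻¹ = [[1, 3], [1, 4]], and T = P·diag(−1, 3)·P⁻¹.
Then T^3 = P·diag(−1, 27)·P⁻¹ = [[−4, −81], [1, 27]] · [[1, 3], [1, 4]] = [[−85, −336], [28, 111]].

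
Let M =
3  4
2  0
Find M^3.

M^2 = [[17, 12], [6, 8]]
M^3 = [[75, 68], [34, 24]]

[[75, 68], [34, 24]]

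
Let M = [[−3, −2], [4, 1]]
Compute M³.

[[13, 2], [−4, 9]]

M² = [[1, 4], [−8, −7]]
M³ = [[13, 2], [−4, 9]]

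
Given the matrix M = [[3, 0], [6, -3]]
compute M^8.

[[6561, 0], [0, 6561]]

tr M = 0 and det M = -9, so the characteristic polynomial is λ² − (0)λ + (-9) with roots 3 and -3.
Eigenvectors give P = [[1, 0], [1, -1]] with P⁻¹ = [[1, 0], [1, -1]], and M = P·diag(3, -3)·P⁻¹.
Then M^8 = P·diag(6561, 6561)·P⁻¹ = [[6561, 0], [6561, -6561]] · [[1, 0], [1, -1]] = [[6561, 0], [0, 6561]].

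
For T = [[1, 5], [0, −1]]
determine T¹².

[[1, 0], [0, 1]]

T² = I (check: tr T = 0 and det T = −1), so T¹² = I since 12 is even.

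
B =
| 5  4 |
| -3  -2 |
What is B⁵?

tr B = 3 and det B = 2, so the characteristic polynomial is λ² − (3)λ + (2) with roots 2 and 1.
Eigenvectors give P = [[4, -1], [-3, 1]] with P⁻¹ = [[1, 1], [3, 4]], and B = P·diag(2, 1)·P⁻¹.
Then B⁵ = P·diag(32, 1)·P⁻¹ = [[128, -1], [-96, 1]] · [[1, 1], [3, 4]] = [[125, 124], [-93, -92]].

[[125, 124], [-93, -92]]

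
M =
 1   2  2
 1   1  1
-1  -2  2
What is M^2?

[[1, 0, 8], [1, 1, 5], [-5, -8, 0]]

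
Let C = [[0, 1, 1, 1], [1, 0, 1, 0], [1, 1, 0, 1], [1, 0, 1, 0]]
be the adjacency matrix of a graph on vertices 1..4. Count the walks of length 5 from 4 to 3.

The number of length-5 walks from vertex 4 to vertex 3 is entry (4,3) of C⁵, where C is the adjacency matrix.
C² = [[3, 1, 2, 1], [1, 2, 1, 2], [2, 1, 3, 1], [1, 2, 1, 2]]
C³ = [[4, 5, 5, 5], [5, 2, 5, 2], [5, 5, 4, 5], [5, 2, 5, 2]]
C⁴ = [[15, 9, 14, 9], [9, 10, 9, 10], [14, 9, 15, 9], [9, 10, 9, 10]]
C⁵ = [[32, 29, 33, 29], [29, 18, 29, 18], [33, 29, 32, 29], [29, 18, 29, 18]]

29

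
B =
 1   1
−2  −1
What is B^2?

[[−1, 0], [0, −1]]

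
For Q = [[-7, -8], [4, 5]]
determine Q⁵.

tr Q = -2 and det Q = -3, so the characteristic polynomial is λ² − (-2)λ + (-3) with roots 1 and -3.
Eigenvectors give P = [[-1, -2], [1, 1]] with P⁻¹ = [[1, 2], [-1, -1]], and Q = P·diag(1, -3)·P⁻¹.
Then Q⁵ = P·diag(1, -243)·P⁻¹ = [[-1, 486], [1, -243]] · [[1, 2], [-1, -1]] = [[-487, -488], [244, 245]].

[[-487, -488], [244, 245]]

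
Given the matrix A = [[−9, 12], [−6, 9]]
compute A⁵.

[[−729, 972], [−486, 729]]

tr A = 0 and det A = −9, so the characteristic polynomial is λ² − (0)λ + (−9) with roots 3 and −3.
Eigenvectors give P = [[1, 2], [1, 1]] with P⁻¹ = [[−1, 2], [1, −1]], and A = P·diag(3, −3)·P⁻¹.
Then A⁵ = P·diag(243, −243)·P⁻¹ = [[243, −486], [243, −243]] · [[−1, 2], [1, −1]] = [[−729, 972], [−486, 729]].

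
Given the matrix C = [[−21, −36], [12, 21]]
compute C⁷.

tr C = 0 and det C = −9, so the characteristic polynomial is λ² − (0)λ + (−9) with roots −3 and 3.
Eigenvectors give P = [[−2, −3], [1, 2]] with P⁻¹ = [[−2, −3], [1, 2]], and C = P·diag(−3, 3)·P⁻¹.
Then C⁷ = P·diag(−2187, 2187)·P⁻¹ = [[4374, −6561], [−2187, 4374]] · [[−2, −3], [1, 2]] = [[−15309, −26244], [8748, 15309]].

[[−15309, −26244], [8748, 15309]]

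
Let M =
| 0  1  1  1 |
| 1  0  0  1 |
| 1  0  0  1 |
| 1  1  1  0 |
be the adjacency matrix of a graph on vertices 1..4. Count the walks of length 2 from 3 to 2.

2

The number of length-2 walks from vertex 3 to vertex 2 is entry (3,2) of M², where M is the adjacency matrix.
M² = [[3, 1, 1, 2], [1, 2, 2, 1], [1, 2, 2, 1], [2, 1, 1, 3]]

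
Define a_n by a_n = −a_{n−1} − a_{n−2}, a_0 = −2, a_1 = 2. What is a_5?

0

With companion matrix Q = [[−1, −1], [1, 0]], [a_n, a_{n−1}]ᵀ = Q·[a_{n−1}, a_{n−2}]ᵀ, so [a_5, a_4]ᵀ = Q⁴·[a_1, a_0]ᵀ.
Q⁴ = [[−1, −1], [1, 0]], giving [a_5, a_4]ᵀ = [[0], [2]].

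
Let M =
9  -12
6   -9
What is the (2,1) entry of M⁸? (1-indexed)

0

tr M = 0 and det M = -9, so the characteristic polynomial is λ² − (0)λ + (-9) with roots -3 and 3.
Eigenvectors give P = [[1, 2], [1, 1]] with P⁻¹ = [[-1, 2], [1, -1]], and M = P·diag(-3, 3)·P⁻¹.
Then M⁸ = P·diag(6561, 6561)·P⁻¹ = [[6561, 13122], [6561, 6561]] · [[-1, 2], [1, -1]] = [[6561, 0], [0, 6561]].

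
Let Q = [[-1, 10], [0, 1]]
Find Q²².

[[1, 0], [0, 1]]

Q² = I (check: tr Q = 0 and det Q = -1), so Q²² = I since 22 is even.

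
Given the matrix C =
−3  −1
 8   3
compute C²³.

[[−3, −1], [8, 3]]

C² = I (check: tr C = 0 and det C = −1), so C²³ = C since 23 is odd.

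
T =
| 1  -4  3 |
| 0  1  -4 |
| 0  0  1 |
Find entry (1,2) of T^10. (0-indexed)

T = I + N where N = [[0, -4, 3], [0, 0, -4], [0, 0, 0]] is strictly upper-triangular, so N^3 = 0.
(I + N)^10 = I + 10·N + 45·N^2 = [[1, -40, 750], [0, 1, -40], [0, 0, 1]].

-40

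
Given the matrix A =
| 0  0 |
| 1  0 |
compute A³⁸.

A is strictly triangular, hence nilpotent: A² = 0, so A³⁸ = 0.

[[0, 0], [0, 0]]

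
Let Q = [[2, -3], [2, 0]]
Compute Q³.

[[-16, 6], [-4, -12]]

Q² = [[-2, -6], [4, -6]]
Q³ = [[-16, 6], [-4, -12]]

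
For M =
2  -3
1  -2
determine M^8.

M² = I (check: tr M = 0 and det M = -1), so M^8 = I since 8 is even.

[[1, 0], [0, 1]]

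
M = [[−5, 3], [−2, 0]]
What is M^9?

[[−58025, 57513], [−38342, 37830]]

tr M = −5 and det M = 6, so the characteristic polynomial is λ² − (−5)λ + (6) with roots −2 and −3.
Eigenvectors give P = [[1, 3], [1, 2]] with P⁻¹ = [[−2, 3], [1, −1]], and M = P·diag(−2, −3)·P⁻¹.
Then M^9 = P·diag(−512, −19683)·P⁻¹ = [[−512, −59049], [−512, −39366]] · [[−2, 3], [1, −1]] = [[−58025, 57513], [−38342, 37830]].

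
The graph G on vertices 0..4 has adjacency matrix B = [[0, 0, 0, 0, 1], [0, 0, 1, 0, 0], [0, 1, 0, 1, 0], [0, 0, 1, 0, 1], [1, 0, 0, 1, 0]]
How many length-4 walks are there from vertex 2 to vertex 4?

The number of length-4 walks from vertex 2 to vertex 4 is entry (2,4) of B^4, where B is the adjacency matrix.
B^2 = [[1, 0, 0, 1, 0], [0, 1, 0, 1, 0], [0, 0, 2, 0, 1], [1, 1, 0, 2, 0], [0, 0, 1, 0, 2]]
B^3 = [[0, 0, 1, 0, 2], [0, 0, 2, 0, 1], [1, 2, 0, 3, 0], [0, 0, 3, 0, 3], [2, 1, 0, 3, 0]]
B^4 = [[2, 1, 0, 3, 0], [1, 2, 0, 3, 0], [0, 0, 5, 0, 4], [3, 3, 0, 6, 0], [0, 0, 4, 0, 5]]

4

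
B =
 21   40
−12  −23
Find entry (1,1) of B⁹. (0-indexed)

tr B = −2 and det B = −3, so the characteristic polynomial is λ² − (−2)λ + (−3) with roots 1 and −3.
Eigenvectors give P = [[−2, 5], [1, −3]] with P⁻¹ = [[−3, −5], [−1, −2]], and B = P·diag(1, −3)·P⁻¹.
Then B⁹ = P·diag(1, −19683)·P⁻¹ = [[−2, −98415], [1, 59049]] · [[−3, −5], [−1, −2]] = [[98421, 196840], [−59052, −118103]].

−118103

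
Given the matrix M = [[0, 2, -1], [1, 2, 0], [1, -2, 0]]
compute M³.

[[6, 14, -1], [5, 18, -2], [-3, -6, 2]]

M² = [[1, 6, 0], [2, 6, -1], [-2, -2, -1]]
M³ = [[6, 14, -1], [5, 18, -2], [-3, -6, 2]]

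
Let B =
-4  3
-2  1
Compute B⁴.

tr B = -3 and det B = 2, so the characteristic polynomial is λ² − (-3)λ + (2) with roots -2 and -1.
Eigenvectors give P = [[3, 1], [2, 1]] with P⁻¹ = [[1, -1], [-2, 3]], and B = P·diag(-2, -1)·P⁻¹.
Then B⁴ = P·diag(16, 1)·P⁻¹ = [[48, 1], [32, 1]] · [[1, -1], [-2, 3]] = [[46, -45], [30, -29]].

[[46, -45], [30, -29]]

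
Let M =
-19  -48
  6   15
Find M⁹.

[[-177139, -472368], [59046, 157455]]

tr M = -4 and det M = 3, so the characteristic polynomial is λ² − (-4)λ + (3) with roots -3 and -1.
Eigenvectors give P = [[-3, -8], [1, 3]] with P⁻¹ = [[-3, -8], [1, 3]], and M = P·diag(-3, -1)·P⁻¹.
Then M⁹ = P·diag(-19683, -1)·P⁻¹ = [[59049, 8], [-19683, -3]] · [[-3, -8], [1, 3]] = [[-177139, -472368], [59046, 157455]].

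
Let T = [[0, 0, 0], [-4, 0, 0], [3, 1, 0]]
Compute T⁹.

[[0, 0, 0], [0, 0, 0], [0, 0, 0]]

T is strictly triangular, hence nilpotent: T³ = 0, so T⁹ = 0.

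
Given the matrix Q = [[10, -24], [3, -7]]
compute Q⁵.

[[280, -744], [93, -247]]

tr Q = 3 and det Q = 2, so the characteristic polynomial is λ² − (3)λ + (2) with roots 1 and 2.
Eigenvectors give P = [[-8, 3], [-3, 1]] with P⁻¹ = [[1, -3], [3, -8]], and Q = P·diag(1, 2)·P⁻¹.
Then Q⁵ = P·diag(1, 32)·P⁻¹ = [[-8, 96], [-3, 32]] · [[1, -3], [3, -8]] = [[280, -744], [93, -247]].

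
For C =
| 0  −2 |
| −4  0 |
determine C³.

C² = [[8, 0], [0, 8]]
C³ = [[0, −16], [−32, 0]]

[[0, −16], [−32, 0]]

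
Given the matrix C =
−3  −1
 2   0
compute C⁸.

tr C = −3 and det C = 2, so the characteristic polynomial is λ² − (−3)λ + (2) with roots −2 and −1.
Eigenvectors give P = [[1, −1], [−1, 2]] with P⁻¹ = [[2, 1], [1, 1]], and C = P·diag(−2, −1)·P⁻¹.
Then C⁸ = P·diag(256, 1)·P⁻¹ = [[256, −1], [−256, 2]] · [[2, 1], [1, 1]] = [[511, 255], [−510, −254]].

[[511, 255], [−510, −254]]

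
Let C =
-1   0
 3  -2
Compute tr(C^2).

5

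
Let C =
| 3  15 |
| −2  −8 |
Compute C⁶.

[[−3261, −9975], [1330, 4054]]

tr C = −5 and det C = 6, so the characteristic polynomial is λ² − (−5)λ + (6) with roots −2 and −3.
Eigenvectors give P = [[3, −5], [−1, 2]] with P⁻¹ = [[2, 5], [1, 3]], and C = P·diag(−2, −3)·P⁻¹.
Then C⁶ = P·diag(64, 729)·P⁻¹ = [[192, −3645], [−64, 1458]] · [[2, 5], [1, 3]] = [[−3261, −9975], [1330, 4054]].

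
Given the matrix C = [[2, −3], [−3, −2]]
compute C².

[[13, 0], [0, 13]]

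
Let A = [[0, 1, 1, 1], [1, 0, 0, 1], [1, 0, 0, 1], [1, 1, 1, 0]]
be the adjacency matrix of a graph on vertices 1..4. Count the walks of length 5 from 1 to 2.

The number of length-5 walks from vertex 1 to vertex 2 is entry (1,2) of A^5, where A is the adjacency matrix.
A^2 = [[3, 1, 1, 2], [1, 2, 2, 1], [1, 2, 2, 1], [2, 1, 1, 3]]
A^3 = [[4, 5, 5, 5], [5, 2, 2, 5], [5, 2, 2, 5], [5, 5, 5, 4]]
A^4 = [[15, 9, 9, 14], [9, 10, 10, 9], [9, 10, 10, 9], [14, 9, 9, 15]]
A^5 = [[32, 29, 29, 33], [29, 18, 18, 29], [29, 18, 18, 29], [33, 29, 29, 32]]

29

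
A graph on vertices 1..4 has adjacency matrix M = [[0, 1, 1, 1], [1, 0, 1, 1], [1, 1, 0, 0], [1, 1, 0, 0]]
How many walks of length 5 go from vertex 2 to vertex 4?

29

The number of length-5 walks from vertex 2 to vertex 4 is entry (2,4) of M⁵, where M is the adjacency matrix.
M² = [[3, 2, 1, 1], [2, 3, 1, 1], [1, 1, 2, 2], [1, 1, 2, 2]]
M³ = [[4, 5, 5, 5], [5, 4, 5, 5], [5, 5, 2, 2], [5, 5, 2, 2]]
M⁴ = [[15, 14, 9, 9], [14, 15, 9, 9], [9, 9, 10, 10], [9, 9, 10, 10]]
M⁵ = [[32, 33, 29, 29], [33, 32, 29, 29], [29, 29, 18, 18], [29, 29, 18, 18]]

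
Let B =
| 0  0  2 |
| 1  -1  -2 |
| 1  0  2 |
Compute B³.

B² = [[2, 0, 4], [-3, 1, 0], [2, 0, 6]]
B³ = [[4, 0, 12], [1, -1, -8], [6, 0, 16]]

[[4, 0, 12], [1, -1, -8], [6, 0, 16]]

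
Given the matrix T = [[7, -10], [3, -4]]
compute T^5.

[[187, -310], [93, -154]]

tr T = 3 and det T = 2, so the characteristic polynomial is λ² − (3)λ + (2) with roots 2 and 1.
Eigenvectors give P = [[2, -5], [1, -3]] with P⁻¹ = [[3, -5], [1, -2]], and T = P·diag(2, 1)·P⁻¹.
Then T^5 = P·diag(32, 1)·P⁻¹ = [[64, -5], [32, -3]] · [[3, -5], [1, -2]] = [[187, -310], [93, -154]].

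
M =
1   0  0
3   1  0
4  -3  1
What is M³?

M = I + N where N = [[0, 0, 0], [3, 0, 0], [4, -3, 0]] is strictly lower-triangular, so N³ = 0.
(I + N)³ = I + 3·N + 3·N² = [[1, 0, 0], [9, 1, 0], [-15, -9, 1]].

[[1, 0, 0], [9, 1, 0], [-15, -9, 1]]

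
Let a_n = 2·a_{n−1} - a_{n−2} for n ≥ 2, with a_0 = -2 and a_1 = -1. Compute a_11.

With companion matrix B = [[2, -1], [1, 0]], [a_n, a_{n−1}]ᵀ = B·[a_{n−1}, a_{n−2}]ᵀ, so [a_11, a_10]ᵀ = B¹⁰·[a_1, a_0]ᵀ.
B¹⁰ = [[11, -10], [10, -9]], giving [a_11, a_10]ᵀ = [[9], [8]].

9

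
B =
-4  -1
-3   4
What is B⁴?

B² = [[19, 0], [0, 19]]
B³ = [[-76, -19], [-57, 76]]
B⁴ = [[361, 0], [0, 361]]

[[361, 0], [0, 361]]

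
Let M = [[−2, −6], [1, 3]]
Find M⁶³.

M² = M (a projection; rank 1, trace 1), so M⁶³ = M.

[[−2, −6], [1, 3]]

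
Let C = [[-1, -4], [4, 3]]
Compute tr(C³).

C² = [[-15, -8], [8, -7]]
C³ = [[-17, 36], [-36, -53]]

-70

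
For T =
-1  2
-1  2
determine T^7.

T² = T (a projection; rank 1, trace 1), so T^7 = T.

[[-1, 2], [-1, 2]]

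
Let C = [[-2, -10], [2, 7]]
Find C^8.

[[-24964, -63050], [12610, 31781]]

tr C = 5 and det C = 6, so the characteristic polynomial is λ² − (5)λ + (6) with roots 2 and 3.
Eigenvectors give P = [[5, -2], [-2, 1]] with P⁻¹ = [[1, 2], [2, 5]], and C = P·diag(2, 3)·P⁻¹.
Then C^8 = P·diag(256, 6561)·P⁻¹ = [[1280, -13122], [-512, 6561]] · [[1, 2], [2, 5]] = [[-24964, -63050], [12610, 31781]].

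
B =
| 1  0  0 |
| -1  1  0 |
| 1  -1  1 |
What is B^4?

[[1, 0, 0], [-4, 1, 0], [10, -4, 1]]

B = I + N where N = [[0, 0, 0], [-1, 0, 0], [1, -1, 0]] is strictly lower-triangular, so N^3 = 0.
(I + N)^4 = I + 4·N + 6·N^2 = [[1, 0, 0], [-4, 1, 0], [10, -4, 1]].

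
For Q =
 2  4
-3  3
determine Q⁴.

[[-236, -220], [165, -291]]

Q² = [[-8, 20], [-15, -3]]
Q³ = [[-76, 28], [-21, -69]]
Q⁴ = [[-236, -220], [165, -291]]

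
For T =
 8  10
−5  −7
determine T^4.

tr T = 1 and det T = −6, so the characteristic polynomial is λ² − (1)λ + (−6) with roots 3 and −2.
Eigenvectors give P = [[−2, 1], [1, −1]] with P⁻¹ = [[−1, −1], [−1, −2]], and T = P·diag(3, −2)·P⁻¹.
Then T^4 = P·diag(81, 16)·P⁻¹ = [[−162, 16], [81, −16]] · [[−1, −1], [−1, −2]] = [[146, 130], [−65, −49]].

[[146, 130], [−65, −49]]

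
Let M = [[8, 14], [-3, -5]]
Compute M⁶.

tr M = 3 and det M = 2, so the characteristic polynomial is λ² − (3)λ + (2) with roots 2 and 1.
Eigenvectors give P = [[7, -2], [-3, 1]] with P⁻¹ = [[1, 2], [3, 7]], and M = P·diag(2, 1)·P⁻¹.
Then M⁶ = P·diag(64, 1)·P⁻¹ = [[448, -2], [-192, 1]] · [[1, 2], [3, 7]] = [[442, 882], [-189, -377]].

[[442, 882], [-189, -377]]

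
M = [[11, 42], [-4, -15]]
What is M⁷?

[[13115, 45906], [-4372, -15303]]

tr M = -4 and det M = 3, so the characteristic polynomial is λ² − (-4)λ + (3) with roots -1 and -3.
Eigenvectors give P = [[-7, -3], [2, 1]] with P⁻¹ = [[-1, -3], [2, 7]], and M = P·diag(-1, -3)·P⁻¹.
Then M⁷ = P·diag(-1, -2187)·P⁻¹ = [[7, 6561], [-2, -2187]] · [[-1, -3], [2, 7]] = [[13115, 45906], [-4372, -15303]].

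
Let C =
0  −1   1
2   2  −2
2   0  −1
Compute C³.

[[−2, −4, 3], [4, 4, −4], [2, −2, −1]]

C² = [[0, −2, 1], [0, 2, 0], [−2, −2, 3]]
C³ = [[−2, −4, 3], [4, 4, −4], [2, −2, −1]]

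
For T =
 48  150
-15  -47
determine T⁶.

tr T = 1 and det T = -6, so the characteristic polynomial is λ² − (1)λ + (-6) with roots 3 and -2.
Eigenvectors give P = [[10, -3], [-3, 1]] with P⁻¹ = [[1, 3], [3, 10]], and T = P·diag(3, -2)·P⁻¹.
Then T⁶ = P·diag(729, 64)·P⁻¹ = [[7290, -192], [-2187, 64]] · [[1, 3], [3, 10]] = [[6714, 19950], [-1995, -5921]].

[[6714, 19950], [-1995, -5921]]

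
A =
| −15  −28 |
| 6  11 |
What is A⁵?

tr A = −4 and det A = 3, so the characteristic polynomial is λ² − (−4)λ + (3) with roots −3 and −1.
Eigenvectors give P = [[7, −2], [−3, 1]] with P⁻¹ = [[1, 2], [3, 7]], and A = P·diag(−3, −1)·P⁻¹.
Then A⁵ = P·diag(−243, −1)·P⁻¹ = [[−1701, 2], [729, −1]] · [[1, 2], [3, 7]] = [[−1695, −3388], [726, 1451]].

[[−1695, −3388], [726, 1451]]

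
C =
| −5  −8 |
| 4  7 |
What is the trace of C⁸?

6562

tr C = 2 and det C = −3, so the characteristic polynomial is λ² − (2)λ + (−3) with roots −1 and 3.
Eigenvectors give P = [[−2, −1], [1, 1]] with P⁻¹ = [[−1, −1], [1, 2]], and C = P·diag(−1, 3)·P⁻¹.
Then C⁸ = P·diag(1, 6561)·P⁻¹ = [[−2, −6561], [1, 6561]] · [[−1, −1], [1, 2]] = [[−6559, −13120], [6560, 13121]].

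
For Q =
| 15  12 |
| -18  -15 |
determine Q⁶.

[[729, 0], [0, 729]]

tr Q = 0 and det Q = -9, so the characteristic polynomial is λ² − (0)λ + (-9) with roots -3 and 3.
Eigenvectors give P = [[-2, -1], [3, 1]] with P⁻¹ = [[1, 1], [-3, -2]], and Q = P·diag(-3, 3)·P⁻¹.
Then Q⁶ = P·diag(729, 729)·P⁻¹ = [[-1458, -729], [2187, 729]] · [[1, 1], [-3, -2]] = [[729, 0], [0, 729]].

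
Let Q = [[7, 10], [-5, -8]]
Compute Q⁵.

[[307, 550], [-275, -518]]

tr Q = -1 and det Q = -6, so the characteristic polynomial is λ² − (-1)λ + (-6) with roots -3 and 2.
Eigenvectors give P = [[1, 2], [-1, -1]] with P⁻¹ = [[-1, -2], [1, 1]], and Q = P·diag(-3, 2)·P⁻¹.
Then Q⁵ = P·diag(-243, 32)·P⁻¹ = [[-243, 64], [243, -32]] · [[-1, -2], [1, 1]] = [[307, 550], [-275, -518]].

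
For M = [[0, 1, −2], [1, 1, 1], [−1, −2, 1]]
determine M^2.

[[3, 5, −1], [0, 0, 0], [−3, −5, 1]]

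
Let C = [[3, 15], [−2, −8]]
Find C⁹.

[[95343, 287565], [−38342, −115538]]

tr C = −5 and det C = 6, so the characteristic polynomial is λ² − (−5)λ + (6) with roots −3 and −2.
Eigenvectors give P = [[−5, −3], [2, 1]] with P⁻¹ = [[1, 3], [−2, −5]], and C = P·diag(−3, −2)·P⁻¹.
Then C⁹ = P·diag(−19683, −512)·P⁻¹ = [[98415, 1536], [−39366, −512]] · [[1, 3], [−2, −5]] = [[95343, 287565], [−38342, −115538]].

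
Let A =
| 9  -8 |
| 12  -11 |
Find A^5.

[[489, -488], [732, -731]]

tr A = -2 and det A = -3, so the characteristic polynomial is λ² − (-2)λ + (-3) with roots -3 and 1.
Eigenvectors give P = [[-2, -1], [-3, -1]] with P⁻¹ = [[1, -1], [-3, 2]], and A = P·diag(-3, 1)·P⁻¹.
Then A^5 = P·diag(-243, 1)·P⁻¹ = [[486, -1], [729, -1]] · [[1, -1], [-3, 2]] = [[489, -488], [732, -731]].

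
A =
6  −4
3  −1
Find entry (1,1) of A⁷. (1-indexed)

8364

tr A = 5 and det A = 6, so the characteristic polynomial is λ² − (5)λ + (6) with roots 3 and 2.
Eigenvectors give P = [[4, 1], [3, 1]] with P⁻¹ = [[1, −1], [−3, 4]], and A = P·diag(3, 2)·P⁻¹.
Then A⁷ = P·diag(2187, 128)·P⁻¹ = [[8748, 128], [6561, 128]] · [[1, −1], [−3, 4]] = [[8364, −8236], [6177, −6049]].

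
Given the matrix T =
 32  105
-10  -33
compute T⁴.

[[-374, -1365], [130, 471]]

tr T = -1 and det T = -6, so the characteristic polynomial is λ² − (-1)λ + (-6) with roots -3 and 2.
Eigenvectors give P = [[-3, 7], [1, -2]] with P⁻¹ = [[2, 7], [1, 3]], and T = P·diag(-3, 2)·P⁻¹.
Then T⁴ = P·diag(81, 16)·P⁻¹ = [[-243, 112], [81, -32]] · [[2, 7], [1, 3]] = [[-374, -1365], [130, 471]].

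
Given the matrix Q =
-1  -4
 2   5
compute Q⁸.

tr Q = 4 and det Q = 3, so the characteristic polynomial is λ² − (4)λ + (3) with roots 1 and 3.
Eigenvectors give P = [[2, -1], [-1, 1]] with P⁻¹ = [[1, 1], [1, 2]], and Q = P·diag(1, 3)·P⁻¹.
Then Q⁸ = P·diag(1, 6561)·P⁻¹ = [[2, -6561], [-1, 6561]] · [[1, 1], [1, 2]] = [[-6559, -13120], [6560, 13121]].

[[-6559, -13120], [6560, 13121]]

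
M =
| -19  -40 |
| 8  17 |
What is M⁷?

tr M = -2 and det M = -3, so the characteristic polynomial is λ² − (-2)λ + (-3) with roots 1 and -3.
Eigenvectors give P = [[-2, -5], [1, 2]] with P⁻¹ = [[2, 5], [-1, -2]], and M = P·diag(1, -3)·P⁻¹.
Then M⁷ = P·diag(1, -2187)·P⁻¹ = [[-2, 10935], [1, -4374]] · [[2, 5], [-1, -2]] = [[-10939, -21880], [4376, 8753]].

[[-10939, -21880], [4376, 8753]]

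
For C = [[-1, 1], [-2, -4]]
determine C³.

tr C = -5 and det C = 6, so the characteristic polynomial is λ² − (-5)λ + (6) with roots -2 and -3.
Eigenvectors give P = [[1, 1], [-1, -2]] with P⁻¹ = [[2, 1], [-1, -1]], and C = P·diag(-2, -3)·P⁻¹.
Then C³ = P·diag(-8, -27)·P⁻¹ = [[-8, -27], [8, 54]] · [[2, 1], [-1, -1]] = [[11, 19], [-38, -46]].

[[11, 19], [-38, -46]]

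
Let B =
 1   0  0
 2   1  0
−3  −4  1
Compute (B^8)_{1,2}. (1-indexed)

0

B = I + N where N = [[0, 0, 0], [2, 0, 0], [−3, −4, 0]] is strictly lower-triangular, so N^3 = 0.
(I + N)^8 = I + 8·N + 28·N^2 = [[1, 0, 0], [16, 1, 0], [−248, −32, 1]].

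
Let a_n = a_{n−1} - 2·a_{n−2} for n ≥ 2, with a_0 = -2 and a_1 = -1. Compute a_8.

With companion matrix A = [[1, -2], [1, 0]], [a_n, a_{n−1}]ᵀ = A·[a_{n−1}, a_{n−2}]ᵀ, so [a_8, a_7]ᵀ = A⁷·[a_1, a_0]ᵀ.
A⁷ = [[-3, -14], [7, -10]], giving [a_8, a_7]ᵀ = [[31], [13]].

31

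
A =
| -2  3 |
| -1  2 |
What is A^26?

A² = I (check: tr A = 0 and det A = -1), so A^26 = I since 26 is even.

[[1, 0], [0, 1]]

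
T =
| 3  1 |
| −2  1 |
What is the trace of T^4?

−14

T^2 = [[7, 4], [−8, −1]]
T^3 = [[13, 11], [−22, −9]]
T^4 = [[17, 24], [−48, −31]]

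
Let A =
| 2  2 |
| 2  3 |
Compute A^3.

A^2 = [[8, 10], [10, 13]]
A^3 = [[36, 46], [46, 59]]

[[36, 46], [46, 59]]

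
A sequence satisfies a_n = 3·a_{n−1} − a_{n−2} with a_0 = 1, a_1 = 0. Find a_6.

With companion matrix M = [[3, −1], [1, 0]], [a_n, a_{n−1}]ᵀ = M·[a_{n−1}, a_{n−2}]ᵀ, so [a_6, a_5]ᵀ = M⁵·[a_1, a_0]ᵀ.
M⁵ = [[144, −55], [55, −21]], giving [a_6, a_5]ᵀ = [[−55], [−21]].

−55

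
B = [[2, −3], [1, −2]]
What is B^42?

B² = I (check: tr B = 0 and det B = −1), so B^42 = I since 42 is even.

[[1, 0], [0, 1]]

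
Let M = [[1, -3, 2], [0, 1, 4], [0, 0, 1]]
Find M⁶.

M = I + N where N = [[0, -3, 2], [0, 0, 4], [0, 0, 0]] is strictly upper-triangular, so N³ = 0.
(I + N)⁶ = I + 6·N + 15·N² = [[1, -18, -168], [0, 1, 24], [0, 0, 1]].

[[1, -18, -168], [0, 1, 24], [0, 0, 1]]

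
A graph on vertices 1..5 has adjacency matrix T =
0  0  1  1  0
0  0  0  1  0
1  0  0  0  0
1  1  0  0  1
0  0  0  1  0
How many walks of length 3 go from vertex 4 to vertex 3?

The number of length-3 walks from vertex 4 to vertex 3 is entry (4,3) of T³, where T is the adjacency matrix.
T² = [[2, 1, 0, 0, 1], [1, 1, 0, 0, 1], [0, 0, 1, 1, 0], [0, 0, 1, 3, 0], [1, 1, 0, 0, 1]]
T³ = [[0, 0, 2, 4, 0], [0, 0, 1, 3, 0], [2, 1, 0, 0, 1], [4, 3, 0, 0, 3], [0, 0, 1, 3, 0]]

0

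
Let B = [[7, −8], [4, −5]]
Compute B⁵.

tr B = 2 and det B = −3, so the characteristic polynomial is λ² − (2)λ + (−3) with roots −1 and 3.
Eigenvectors give P = [[−1, −2], [−1, −1]] with P⁻¹ = [[1, −2], [−1, 1]], and B = P·diag(−1, 3)·P⁻¹.
Then B⁵ = P·diag(−1, 243)·P⁻¹ = [[1, −486], [1, −243]] · [[1, −2], [−1, 1]] = [[487, −488], [244, −245]].

[[487, −488], [244, −245]]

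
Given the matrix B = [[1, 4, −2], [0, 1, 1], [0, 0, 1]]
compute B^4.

B = I + N where N = [[0, 4, −2], [0, 0, 1], [0, 0, 0]] is strictly upper-triangular, so N^3 = 0.
(I + N)^4 = I + 4·N + 6·N^2 = [[1, 16, 16], [0, 1, 4], [0, 0, 1]].

[[1, 16, 16], [0, 1, 4], [0, 0, 1]]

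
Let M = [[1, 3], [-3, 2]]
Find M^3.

[[-35, -6], [6, -37]]

M^2 = [[-8, 9], [-9, -5]]
M^3 = [[-35, -6], [6, -37]]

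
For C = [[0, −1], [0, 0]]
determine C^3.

[[0, 0], [0, 0]]

C is strictly triangular, hence nilpotent: C^2 = 0, so C^3 = 0.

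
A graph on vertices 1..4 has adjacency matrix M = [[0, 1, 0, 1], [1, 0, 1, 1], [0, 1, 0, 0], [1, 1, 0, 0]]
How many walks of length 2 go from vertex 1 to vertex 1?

The number of length-2 walks from vertex 1 to vertex 1 is entry (1,1) of M^2, where M is the adjacency matrix.
M^2 = [[2, 1, 1, 1], [1, 3, 0, 1], [1, 0, 1, 1], [1, 1, 1, 2]]

2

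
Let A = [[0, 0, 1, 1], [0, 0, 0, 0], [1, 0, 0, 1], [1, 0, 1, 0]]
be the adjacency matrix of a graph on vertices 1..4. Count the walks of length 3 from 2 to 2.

The number of length-3 walks from vertex 2 to vertex 2 is entry (2,2) of A^3, where A is the adjacency matrix.
A^2 = [[2, 0, 1, 1], [0, 0, 0, 0], [1, 0, 2, 1], [1, 0, 1, 2]]
A^3 = [[2, 0, 3, 3], [0, 0, 0, 0], [3, 0, 2, 3], [3, 0, 3, 2]]

0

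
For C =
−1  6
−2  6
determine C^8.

[[−18659, 37830], [−12610, 25476]]

tr C = 5 and det C = 6, so the characteristic polynomial is λ² − (5)λ + (6) with roots 2 and 3.
Eigenvectors give P = [[2, −3], [1, −2]] with P⁻¹ = [[2, −3], [1, −2]], and C = P·diag(2, 3)·P⁻¹.
Then C^8 = P·diag(256, 6561)·P⁻¹ = [[512, −19683], [256, −13122]] · [[2, −3], [1, −2]] = [[−18659, 37830], [−12610, 25476]].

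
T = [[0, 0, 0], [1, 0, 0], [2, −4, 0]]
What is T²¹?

T is strictly triangular, hence nilpotent: T³ = 0, so T²¹ = 0.

[[0, 0, 0], [0, 0, 0], [0, 0, 0]]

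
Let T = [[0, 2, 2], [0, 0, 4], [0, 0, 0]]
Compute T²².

[[0, 0, 0], [0, 0, 0], [0, 0, 0]]

T is strictly triangular, hence nilpotent: T³ = 0, so T²² = 0.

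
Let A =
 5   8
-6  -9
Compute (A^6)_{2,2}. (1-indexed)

2913

tr A = -4 and det A = 3, so the characteristic polynomial is λ² − (-4)λ + (3) with roots -3 and -1.
Eigenvectors give P = [[1, -4], [-1, 3]] with P⁻¹ = [[-3, -4], [-1, -1]], and A = P·diag(-3, -1)·P⁻¹.
Then A^6 = P·diag(729, 1)·P⁻¹ = [[729, -4], [-729, 3]] · [[-3, -4], [-1, -1]] = [[-2183, -2912], [2184, 2913]].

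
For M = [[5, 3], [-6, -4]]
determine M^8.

[[511, 255], [-510, -254]]

tr M = 1 and det M = -2, so the characteristic polynomial is λ² − (1)λ + (-2) with roots 2 and -1.
Eigenvectors give P = [[-1, -1], [1, 2]] with P⁻¹ = [[-2, -1], [1, 1]], and M = P·diag(2, -1)·P⁻¹.
Then M^8 = P·diag(256, 1)·P⁻¹ = [[-256, -1], [256, 2]] · [[-2, -1], [1, 1]] = [[511, 255], [-510, -254]].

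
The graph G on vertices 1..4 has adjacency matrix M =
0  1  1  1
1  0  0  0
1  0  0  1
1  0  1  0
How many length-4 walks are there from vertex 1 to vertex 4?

The number of length-4 walks from vertex 1 to vertex 4 is entry (1,4) of M⁴, where M is the adjacency matrix.
M² = [[3, 0, 1, 1], [0, 1, 1, 1], [1, 1, 2, 1], [1, 1, 1, 2]]
M³ = [[2, 3, 4, 4], [3, 0, 1, 1], [4, 1, 2, 3], [4, 1, 3, 2]]
M⁴ = [[11, 2, 6, 6], [2, 3, 4, 4], [6, 4, 7, 6], [6, 4, 6, 7]]

6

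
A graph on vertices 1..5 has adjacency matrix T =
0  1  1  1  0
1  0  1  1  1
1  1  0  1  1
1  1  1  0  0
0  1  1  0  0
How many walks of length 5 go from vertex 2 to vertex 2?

102

The number of length-5 walks from vertex 2 to vertex 2 is entry (2,2) of T⁵, where T is the adjacency matrix.
T² = [[3, 2, 2, 2, 2], [2, 4, 3, 2, 1], [2, 3, 4, 2, 1], [2, 2, 2, 3, 2], [2, 1, 1, 2, 2]]
T³ = [[6, 9, 9, 7, 4], [9, 8, 9, 9, 7], [9, 9, 8, 9, 7], [7, 9, 9, 6, 4], [4, 7, 7, 4, 2]]
T⁴ = [[25, 26, 26, 24, 18], [26, 34, 33, 26, 17], [26, 33, 34, 26, 17], [24, 26, 26, 25, 18], [18, 17, 17, 18, 14]]
T⁵ = [[76, 93, 93, 77, 52], [93, 102, 103, 93, 67], [93, 103, 102, 93, 67], [77, 93, 93, 76, 52], [52, 67, 67, 52, 34]]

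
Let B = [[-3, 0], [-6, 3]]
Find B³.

[[-27, 0], [-54, 27]]

tr B = 0 and det B = -9, so the characteristic polynomial is λ² − (0)λ + (-9) with roots -3 and 3.
Eigenvectors give P = [[1, 0], [1, -1]] with P⁻¹ = [[1, 0], [1, -1]], and B = P·diag(-3, 3)·P⁻¹.
Then B³ = P·diag(-27, 27)·P⁻¹ = [[-27, 0], [-27, -27]] · [[1, 0], [1, -1]] = [[-27, 0], [-54, 27]].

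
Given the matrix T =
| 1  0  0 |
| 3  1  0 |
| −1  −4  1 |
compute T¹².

[[1, 0, 0], [36, 1, 0], [−804, −48, 1]]

T = I + N where N = [[0, 0, 0], [3, 0, 0], [−1, −4, 0]] is strictly lower-triangular, so N³ = 0.
(I + N)¹² = I + 12·N + 66·N² = [[1, 0, 0], [36, 1, 0], [−804, −48, 1]].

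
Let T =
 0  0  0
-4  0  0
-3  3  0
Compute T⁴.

[[0, 0, 0], [0, 0, 0], [0, 0, 0]]

T is strictly triangular, hence nilpotent: T³ = 0, so T⁴ = 0.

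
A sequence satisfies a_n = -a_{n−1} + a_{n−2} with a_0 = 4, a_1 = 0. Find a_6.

20

With companion matrix B = [[-1, 1], [1, 0]], [a_n, a_{n−1}]ᵀ = B·[a_{n−1}, a_{n−2}]ᵀ, so [a_6, a_5]ᵀ = B^5·[a_1, a_0]ᵀ.
B^5 = [[-8, 5], [5, -3]], giving [a_6, a_5]ᵀ = [[20], [-12]].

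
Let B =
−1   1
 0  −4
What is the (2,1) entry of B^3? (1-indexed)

B^2 = [[1, −5], [0, 16]]
B^3 = [[−1, 21], [0, −64]]

0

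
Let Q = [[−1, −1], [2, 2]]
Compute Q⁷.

[[−1, −1], [2, 2]]

Q² = Q (a projection; rank 1, trace 1), so Q⁷ = Q.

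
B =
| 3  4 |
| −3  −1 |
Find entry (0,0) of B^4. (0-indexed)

−39

B^2 = [[−3, 8], [−6, −11]]
B^3 = [[−33, −20], [15, −13]]
B^4 = [[−39, −112], [84, 73]]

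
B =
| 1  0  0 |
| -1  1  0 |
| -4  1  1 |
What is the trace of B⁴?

3

B = I + N where N = [[0, 0, 0], [-1, 0, 0], [-4, 1, 0]] is strictly lower-triangular, so N³ = 0.
(I + N)⁴ = I + 4·N + 6·N² = [[1, 0, 0], [-4, 1, 0], [-22, 4, 1]].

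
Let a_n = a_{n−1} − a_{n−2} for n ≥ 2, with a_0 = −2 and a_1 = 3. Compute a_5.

With companion matrix T = [[1, −1], [1, 0]], [a_n, a_{n−1}]ᵀ = T·[a_{n−1}, a_{n−2}]ᵀ, so [a_5, a_4]ᵀ = T⁴·[a_1, a_0]ᵀ.
T⁴ = [[−1, 1], [−1, 0]], giving [a_5, a_4]ᵀ = [[−5], [−3]].

−5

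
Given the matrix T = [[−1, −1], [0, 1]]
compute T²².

T² = I (check: tr T = 0 and det T = −1), so T²² = I since 22 is even.

[[1, 0], [0, 1]]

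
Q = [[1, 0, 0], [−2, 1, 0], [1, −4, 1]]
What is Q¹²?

[[1, 0, 0], [−24, 1, 0], [540, −48, 1]]

Q = I + N where N = [[0, 0, 0], [−2, 0, 0], [1, −4, 0]] is strictly lower-triangular, so N³ = 0.
(I + N)¹² = I + 12·N + 66·N² = [[1, 0, 0], [−24, 1, 0], [540, −48, 1]].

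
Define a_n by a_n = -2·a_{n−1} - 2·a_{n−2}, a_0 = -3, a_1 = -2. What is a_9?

-32

With companion matrix B = [[-2, -2], [1, 0]], [a_n, a_{n−1}]ᵀ = B·[a_{n−1}, a_{n−2}]ᵀ, so [a_9, a_8]ᵀ = B⁸·[a_1, a_0]ᵀ.
B⁸ = [[16, 0], [0, 16]], giving [a_9, a_8]ᵀ = [[-32], [-48]].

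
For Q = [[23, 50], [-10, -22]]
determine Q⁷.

tr Q = 1 and det Q = -6, so the characteristic polynomial is λ² − (1)λ + (-6) with roots 3 and -2.
Eigenvectors give P = [[5, -2], [-2, 1]] with P⁻¹ = [[1, 2], [2, 5]], and Q = P·diag(3, -2)·P⁻¹.
Then Q⁷ = P·diag(2187, -128)·P⁻¹ = [[10935, 256], [-4374, -128]] · [[1, 2], [2, 5]] = [[11447, 23150], [-4630, -9388]].

[[11447, 23150], [-4630, -9388]]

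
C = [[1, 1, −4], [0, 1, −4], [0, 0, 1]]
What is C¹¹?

C = I + N where N = [[0, 1, −4], [0, 0, −4], [0, 0, 0]] is strictly upper-triangular, so N³ = 0.
(I + N)¹¹ = I + 11·N + 55·N² = [[1, 11, −264], [0, 1, −44], [0, 0, 1]].

[[1, 11, −264], [0, 1, −44], [0, 0, 1]]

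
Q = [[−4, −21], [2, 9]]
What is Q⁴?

[[−374, −1365], [130, 471]]

tr Q = 5 and det Q = 6, so the characteristic polynomial is λ² − (5)λ + (6) with roots 3 and 2.
Eigenvectors give P = [[−3, 7], [1, −2]] with P⁻¹ = [[2, 7], [1, 3]], and Q = P·diag(3, 2)·P⁻¹.
Then Q⁴ = P·diag(81, 16)·P⁻¹ = [[−243, 112], [81, −32]] · [[2, 7], [1, 3]] = [[−374, −1365], [130, 471]].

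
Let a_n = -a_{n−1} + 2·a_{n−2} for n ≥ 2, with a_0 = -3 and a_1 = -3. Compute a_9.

With companion matrix C = [[-1, 2], [1, 0]], [a_n, a_{n−1}]ᵀ = C·[a_{n−1}, a_{n−2}]ᵀ, so [a_9, a_8]ᵀ = C^8·[a_1, a_0]ᵀ.
C^8 = [[171, -170], [-85, 86]], giving [a_9, a_8]ᵀ = [[-3], [-3]].

-3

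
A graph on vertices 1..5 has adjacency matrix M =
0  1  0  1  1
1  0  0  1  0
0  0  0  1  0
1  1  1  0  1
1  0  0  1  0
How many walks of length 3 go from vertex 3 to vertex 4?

The number of length-3 walks from vertex 3 to vertex 4 is entry (3,4) of M³, where M is the adjacency matrix.
M² = [[3, 1, 1, 2, 1], [1, 2, 1, 1, 2], [1, 1, 1, 0, 1], [2, 1, 0, 4, 1], [1, 2, 1, 1, 2]]
M³ = [[4, 5, 2, 6, 5], [5, 2, 1, 6, 2], [2, 1, 0, 4, 1], [6, 6, 4, 4, 6], [5, 2, 1, 6, 2]]

4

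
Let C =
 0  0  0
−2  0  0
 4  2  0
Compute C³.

C is strictly triangular, hence nilpotent: C³ = 0, so C³ = 0.

[[0, 0, 0], [0, 0, 0], [0, 0, 0]]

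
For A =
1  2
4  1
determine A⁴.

[[113, 72], [144, 113]]

A² = [[9, 4], [8, 9]]
A³ = [[25, 22], [44, 25]]
A⁴ = [[113, 72], [144, 113]]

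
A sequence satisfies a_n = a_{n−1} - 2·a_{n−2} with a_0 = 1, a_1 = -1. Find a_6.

-3

With companion matrix Q = [[1, -2], [1, 0]], [a_n, a_{n−1}]ᵀ = Q·[a_{n−1}, a_{n−2}]ᵀ, so [a_6, a_5]ᵀ = Q^5·[a_1, a_0]ᵀ.
Q^5 = [[5, 2], [-1, 6]], giving [a_6, a_5]ᵀ = [[-3], [7]].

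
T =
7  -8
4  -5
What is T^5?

tr T = 2 and det T = -3, so the characteristic polynomial is λ² − (2)λ + (-3) with roots 3 and -1.
Eigenvectors give P = [[2, -1], [1, -1]] with P⁻¹ = [[1, -1], [1, -2]], and T = P·diag(3, -1)·P⁻¹.
Then T^5 = P·diag(243, -1)·P⁻¹ = [[486, 1], [243, 1]] · [[1, -1], [1, -2]] = [[487, -488], [244, -245]].

[[487, -488], [244, -245]]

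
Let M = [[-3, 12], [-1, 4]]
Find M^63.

[[-3, 12], [-1, 4]]

M² = M (a projection; rank 1, trace 1), so M^63 = M.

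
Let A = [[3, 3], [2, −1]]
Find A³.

A² = [[15, 6], [4, 7]]
A³ = [[57, 39], [26, 5]]

[[57, 39], [26, 5]]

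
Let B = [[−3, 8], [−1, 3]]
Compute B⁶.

B² = I (check: tr B = 0 and det B = −1), so B⁶ = I since 6 is even.

[[1, 0], [0, 1]]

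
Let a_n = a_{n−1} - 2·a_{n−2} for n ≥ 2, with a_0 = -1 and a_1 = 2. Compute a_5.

With companion matrix Q = [[1, -2], [1, 0]], [a_n, a_{n−1}]ᵀ = Q·[a_{n−1}, a_{n−2}]ᵀ, so [a_5, a_4]ᵀ = Q^4·[a_1, a_0]ᵀ.
Q^4 = [[-1, 6], [-3, 2]], giving [a_5, a_4]ᵀ = [[-8], [-8]].

-8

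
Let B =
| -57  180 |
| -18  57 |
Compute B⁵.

tr B = 0 and det B = -9, so the characteristic polynomial is λ² − (0)λ + (-9) with roots 3 and -3.
Eigenvectors give P = [[3, 10], [1, 3]] with P⁻¹ = [[-3, 10], [1, -3]], and B = P·diag(3, -3)·P⁻¹.
Then B⁵ = P·diag(243, -243)·P⁻¹ = [[729, -2430], [243, -729]] · [[-3, 10], [1, -3]] = [[-4617, 14580], [-1458, 4617]].

[[-4617, 14580], [-1458, 4617]]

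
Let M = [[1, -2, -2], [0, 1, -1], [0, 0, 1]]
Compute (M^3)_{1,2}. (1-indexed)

-6

M = I + N where N = [[0, -2, -2], [0, 0, -1], [0, 0, 0]] is strictly upper-triangular, so N^3 = 0.
(I + N)^3 = I + 3·N + 3·N^2 = [[1, -6, 0], [0, 1, -3], [0, 0, 1]].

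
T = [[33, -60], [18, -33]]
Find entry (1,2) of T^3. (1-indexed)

tr T = 0 and det T = -9, so the characteristic polynomial is λ² − (0)λ + (-9) with roots 3 and -3.
Eigenvectors give P = [[-2, 5], [-1, 3]] with P⁻¹ = [[-3, 5], [-1, 2]], and T = P·diag(3, -3)·P⁻¹.
Then T^3 = P·diag(27, -27)·P⁻¹ = [[-54, -135], [-27, -81]] · [[-3, 5], [-1, 2]] = [[297, -540], [162, -297]].

-540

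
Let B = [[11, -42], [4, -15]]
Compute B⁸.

[[-39359, 137760], [-13120, 45921]]

tr B = -4 and det B = 3, so the characteristic polynomial is λ² − (-4)λ + (3) with roots -1 and -3.
Eigenvectors give P = [[7, 3], [2, 1]] with P⁻¹ = [[1, -3], [-2, 7]], and B = P·diag(-1, -3)·P⁻¹.
Then B⁸ = P·diag(1, 6561)·P⁻¹ = [[7, 19683], [2, 6561]] · [[1, -3], [-2, 7]] = [[-39359, 137760], [-13120, 45921]].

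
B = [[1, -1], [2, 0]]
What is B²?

[[-1, -1], [2, -2]]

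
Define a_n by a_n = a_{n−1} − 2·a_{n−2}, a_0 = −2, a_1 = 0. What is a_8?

With companion matrix C = [[1, −2], [1, 0]], [a_n, a_{n−1}]ᵀ = C·[a_{n−1}, a_{n−2}]ᵀ, so [a_8, a_7]ᵀ = C⁷·[a_1, a_0]ᵀ.
C⁷ = [[−3, −14], [7, −10]], giving [a_8, a_7]ᵀ = [[28], [20]].

28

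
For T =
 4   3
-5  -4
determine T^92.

[[1, 0], [0, 1]]

T² = I (check: tr T = 0 and det T = -1), so T^92 = I since 92 is even.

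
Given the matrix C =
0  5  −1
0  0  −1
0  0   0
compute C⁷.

[[0, 0, 0], [0, 0, 0], [0, 0, 0]]

C is strictly triangular, hence nilpotent: C³ = 0, so C⁷ = 0.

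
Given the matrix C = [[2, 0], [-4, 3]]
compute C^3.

C^2 = [[4, 0], [-20, 9]]
C^3 = [[8, 0], [-76, 27]]

[[8, 0], [-76, 27]]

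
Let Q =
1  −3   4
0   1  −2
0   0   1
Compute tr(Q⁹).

3

Q = I + N where N = [[0, −3, 4], [0, 0, −2], [0, 0, 0]] is strictly upper-triangular, so N³ = 0.
(I + N)⁹ = I + 9·N + 36·N² = [[1, −27, 252], [0, 1, −18], [0, 0, 1]].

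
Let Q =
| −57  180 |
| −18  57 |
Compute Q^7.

tr Q = 0 and det Q = −9, so the characteristic polynomial is λ² − (0)λ + (−9) with roots 3 and −3.
Eigenvectors give P = [[3, 10], [1, 3]] with P⁻¹ = [[−3, 10], [1, −3]], and Q = P·diag(3, −3)·P⁻¹.
Then Q^7 = P·diag(2187, −2187)·P⁻¹ = [[6561, −21870], [2187, −6561]] · [[−3, 10], [1, −3]] = [[−41553, 131220], [−13122, 41553]].

[[−41553, 131220], [−13122, 41553]]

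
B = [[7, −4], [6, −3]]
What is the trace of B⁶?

tr B = 4 and det B = 3, so the characteristic polynomial is λ² − (4)λ + (3) with roots 1 and 3.
Eigenvectors give P = [[−2, 1], [−3, 1]] with P⁻¹ = [[1, −1], [3, −2]], and B = P·diag(1, 3)·P⁻¹.
Then B⁶ = P·diag(1, 729)·P⁻¹ = [[−2, 729], [−3, 729]] · [[1, −1], [3, −2]] = [[2185, −1456], [2184, −1455]].

730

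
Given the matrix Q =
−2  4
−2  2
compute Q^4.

Q^2 = [[−4, 0], [0, −4]]
Q^3 = [[8, −16], [8, −8]]
Q^4 = [[16, 0], [0, 16]]

[[16, 0], [0, 16]]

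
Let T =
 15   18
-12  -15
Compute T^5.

[[1215, 1458], [-972, -1215]]

tr T = 0 and det T = -9, so the characteristic polynomial is λ² − (0)λ + (-9) with roots -3 and 3.
Eigenvectors give P = [[-1, 3], [1, -2]] with P⁻¹ = [[2, 3], [1, 1]], and T = P·diag(-3, 3)·P⁻¹.
Then T^5 = P·diag(-243, 243)·P⁻¹ = [[243, 729], [-243, -486]] · [[2, 3], [1, 1]] = [[1215, 1458], [-972, -1215]].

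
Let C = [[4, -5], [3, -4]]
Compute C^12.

[[1, 0], [0, 1]]

C² = I (check: tr C = 0 and det C = -1), so C^12 = I since 12 is even.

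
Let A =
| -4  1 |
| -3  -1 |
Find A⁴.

A² = [[13, -5], [15, -2]]
A³ = [[-37, 18], [-54, 17]]
A⁴ = [[94, -55], [165, -71]]

[[94, -55], [165, -71]]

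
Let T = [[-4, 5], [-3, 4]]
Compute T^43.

[[-4, 5], [-3, 4]]

T² = I (check: tr T = 0 and det T = -1), so T^43 = T since 43 is odd.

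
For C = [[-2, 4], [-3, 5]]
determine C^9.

[[-1532, 2044], [-1533, 2045]]

tr C = 3 and det C = 2, so the characteristic polynomial is λ² − (3)λ + (2) with roots 2 and 1.
Eigenvectors give P = [[-1, -4], [-1, -3]] with P⁻¹ = [[3, -4], [-1, 1]], and C = P·diag(2, 1)·P⁻¹.
Then C^9 = P·diag(512, 1)·P⁻¹ = [[-512, -4], [-512, -3]] · [[3, -4], [-1, 1]] = [[-1532, 2044], [-1533, 2045]].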